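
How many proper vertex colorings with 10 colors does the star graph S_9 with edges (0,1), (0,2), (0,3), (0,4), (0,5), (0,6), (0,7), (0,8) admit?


P(tree, k) = k * (k-1)^(8) for any tree on 9 vertices.
P(10) = 10 * 9^8 = 10 * 43046721 = 430467210.

430467210


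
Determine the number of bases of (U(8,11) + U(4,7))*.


(M1+M2)* = M1* + M2*.
M1* = U(3,11), bases: C(11,3) = 165.
M2* = U(3,7), bases: C(7,3) = 35.
|B(M*)| = 165 * 35 = 5775.

5775


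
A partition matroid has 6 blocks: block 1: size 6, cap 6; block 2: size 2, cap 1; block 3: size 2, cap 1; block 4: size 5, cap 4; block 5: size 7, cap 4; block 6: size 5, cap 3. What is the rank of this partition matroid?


Rank of a partition matroid = sum of min(|Si|, ci) for each block.
= min(6,6) + min(2,1) + min(2,1) + min(5,4) + min(7,4) + min(5,3)
= 6 + 1 + 1 + 4 + 4 + 3
= 19.

19


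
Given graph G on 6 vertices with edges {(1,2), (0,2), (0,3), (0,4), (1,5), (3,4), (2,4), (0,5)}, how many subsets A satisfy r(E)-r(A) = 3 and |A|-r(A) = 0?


R(x,y) = sum over A in 2^E of x^(r(E)-r(A)) * y^(|A|-r(A)).
G has 6 vertices, 8 edges. r(E) = 5.
Enumerate all 2^8 = 256 subsets.
Count subsets with r(E)-r(A)=3 and |A|-r(A)=0: 28.

28


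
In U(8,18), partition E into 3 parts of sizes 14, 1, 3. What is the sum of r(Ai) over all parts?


r(Ai) = min(|Ai|, 8) for each part.
Sum = min(14,8) + min(1,8) + min(3,8)
    = 8 + 1 + 3
    = 12.

12


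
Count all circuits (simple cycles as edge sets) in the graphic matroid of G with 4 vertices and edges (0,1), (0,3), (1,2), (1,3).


A circuit in a graphic matroid = edge set of a simple cycle.
G has 4 vertices and 4 edges.
Enumerating all minimal edge subsets forming cycles...
Total circuits found: 1.

1


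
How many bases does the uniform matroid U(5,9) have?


Bases of U(5,9) are all 5-element subsets of the 9-element ground set.
Number of bases = C(9,5).
C(9,5) = 126.

126


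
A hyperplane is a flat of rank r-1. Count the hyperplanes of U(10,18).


Hyperplanes of U(10,18) are flats of rank 9.
In a uniform matroid, these are exactly the (9)-element subsets.
Count = C(18,9) = 18! / (9! * 9!) = 48620.

48620


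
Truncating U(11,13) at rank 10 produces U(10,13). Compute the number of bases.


Truncating U(11,13) to rank 10 gives U(10,13).
Bases of U(10,13) are all 10-element subsets of 13 elements.
Number of bases = C(13,10) = 286.

286


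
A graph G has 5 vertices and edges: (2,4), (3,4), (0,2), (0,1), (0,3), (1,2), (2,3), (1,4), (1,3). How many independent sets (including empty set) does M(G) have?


An independent set in a graphic matroid is an acyclic edge subset.
G has 5 vertices and 9 edges.
Enumerate all 2^9 = 512 subsets, checking for acyclicity.
Total independent sets = 198.

198


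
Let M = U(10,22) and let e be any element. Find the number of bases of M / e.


Contracting e from U(10,22) gives U(9,21).
Bases of U(9,21) = C(21,9) = 21! / (9! * 12!) = 293930.

293930


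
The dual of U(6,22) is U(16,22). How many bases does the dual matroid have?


The dual of U(r,n) is U(n-r, n) = U(16,22).
Bases of U(16,22) are all (16)-element subsets.
|B(M*)| = C(22,16) = 74613.

74613


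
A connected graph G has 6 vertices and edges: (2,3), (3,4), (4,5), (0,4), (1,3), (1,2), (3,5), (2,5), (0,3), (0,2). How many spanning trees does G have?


By Kirchhoff's matrix tree theorem, the number of spanning trees equals
the determinant of any cofactor of the Laplacian matrix L.
G has 6 vertices and 10 edges.
Computing the (5 x 5) cofactor determinant gives 111.

111


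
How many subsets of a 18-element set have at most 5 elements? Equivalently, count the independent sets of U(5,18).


Independent sets of U(5,18) are all subsets of size <= 5.
Count = C(18,0) + C(18,1) + C(18,2) + C(18,3) + C(18,4) + C(18,5)
     = 1 + 18 + 153 + 816 + 3060 + 8568
     = 12616.

12616


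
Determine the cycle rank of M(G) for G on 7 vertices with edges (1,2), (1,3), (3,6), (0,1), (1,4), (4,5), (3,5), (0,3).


Cycle rank (nullity) = |E| - r(M) = |E| - (|V| - c).
|E| = 8, |V| = 7, c = 1.
Nullity = 8 - (7 - 1) = 8 - 6 = 2.

2


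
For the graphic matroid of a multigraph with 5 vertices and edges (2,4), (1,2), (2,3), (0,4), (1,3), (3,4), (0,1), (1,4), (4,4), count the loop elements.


In a graphic matroid, a loop is a self-loop edge (u,u) with rank 0.
Examining all 9 edges for self-loops...
Self-loops found: (4,4)
Number of loops = 1.

1


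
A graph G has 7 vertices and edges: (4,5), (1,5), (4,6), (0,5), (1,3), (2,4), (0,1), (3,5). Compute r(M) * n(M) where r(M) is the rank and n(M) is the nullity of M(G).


r(M) = |V| - c = 7 - 1 = 6.
nullity = |E| - r(M) = 8 - 6 = 2.
Product = 6 * 2 = 12.

12


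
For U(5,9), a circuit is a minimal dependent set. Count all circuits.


In U(5,9), circuits are the (6)-element subsets.
Any set of 6 elements is dependent, and removing any one element gives
an independent set of size 5, so it is a minimal dependent set.
Number of circuits = C(9,6) = 9! / (6! * 3!) = 84.

84


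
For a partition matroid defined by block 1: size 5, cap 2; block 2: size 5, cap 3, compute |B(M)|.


A basis picks exactly ci elements from block i.
Number of bases = product of C(|Si|, ci).
= C(5,2) * C(5,3)
= 10 * 10
= 100.

100


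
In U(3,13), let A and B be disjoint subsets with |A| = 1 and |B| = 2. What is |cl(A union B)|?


|A union B| = 1 + 2 = 3 (disjoint).
In U(3,13), cl(S) = S if |S| < 3, else cl(S) = E.
Since 3 >= 3, cl(A union B) = E.
|cl(A union B)| = 13.

13


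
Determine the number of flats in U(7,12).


Flats of U(7,12): every subset of size < 7 is a flat, plus E itself.
Count = (12 choose 0) + (12 choose 1) + (12 choose 2) + (12 choose 3) + (12 choose 4) + (12 choose 5) + (12 choose 6) + 1
     = 1 + 12 + 66 + 220 + 495 + 792 + 924 + 1
     = 2511.

2511


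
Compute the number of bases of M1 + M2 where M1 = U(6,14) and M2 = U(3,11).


Bases of a direct sum M1 + M2: |B| = |B(M1)| * |B(M2)|.
|B(U(6,14))| = C(14,6) = 3003.
|B(U(3,11))| = C(11,3) = 165.
Total bases = 3003 * 165 = 495495.

495495


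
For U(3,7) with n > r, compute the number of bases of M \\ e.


Deleting e from U(3,7) gives U(3,6) since n > r.
Bases of U(3,6) = (6 choose 3) = 20.

20


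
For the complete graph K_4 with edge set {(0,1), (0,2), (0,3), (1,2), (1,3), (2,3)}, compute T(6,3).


T(K_4; x,y) = x^3 + 3x^2 + 4xy + 2x + y^3 + 3y^2 + 2y.
Substituting x=6, y=3:
= 216 + 108 + 72 + 12 + 27 + 27 + 6
= 468.

468


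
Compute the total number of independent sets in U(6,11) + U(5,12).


For a direct sum, |I(M1+M2)| = |I(M1)| * |I(M2)|.
|I(U(6,11))| = sum C(11,k) for k=0..6 = 1486.
|I(U(5,12))| = sum C(12,k) for k=0..5 = 1586.
Total = 1486 * 1586 = 2356796.

2356796


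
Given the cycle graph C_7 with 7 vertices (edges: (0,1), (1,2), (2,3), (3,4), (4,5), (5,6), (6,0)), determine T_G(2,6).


T(C_7; x,y) = x + x^2 + ... + x^(6) + y.
T(2,6) = 2^1 + 2^2 + 2^3 + 2^4 + 2^5 + 2^6 + 6
= 2 + 4 + 8 + 16 + 32 + 64 + 6
= 132.

132


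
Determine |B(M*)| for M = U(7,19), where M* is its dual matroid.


The dual of U(r,n) is U(n-r, n) = U(12,19).
Bases of U(12,19) are all (12)-element subsets.
|B(M*)| = C(19,12) = 19! / (12! * 7!) = 50388.

50388


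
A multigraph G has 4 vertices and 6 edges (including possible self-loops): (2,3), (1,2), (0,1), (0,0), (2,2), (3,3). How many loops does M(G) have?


In a graphic matroid, a loop is a self-loop edge (u,u) with rank 0.
Examining all 6 edges for self-loops...
Self-loops found: (0,0), (2,2), (3,3)
Number of loops = 3.

3


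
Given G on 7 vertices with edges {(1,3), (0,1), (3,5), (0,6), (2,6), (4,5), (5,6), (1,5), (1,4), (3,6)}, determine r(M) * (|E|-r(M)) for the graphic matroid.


r(M) = |V| - c = 7 - 1 = 6.
nullity = |E| - r(M) = 10 - 6 = 4.
Product = 6 * 4 = 24.

24


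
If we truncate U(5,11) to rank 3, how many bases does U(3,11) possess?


Truncating U(5,11) to rank 3 gives U(3,11).
Bases of U(3,11) are all 3-element subsets of 11 elements.
Number of bases = C(11,3) = 11! / (3! * 8!) = 165.

165


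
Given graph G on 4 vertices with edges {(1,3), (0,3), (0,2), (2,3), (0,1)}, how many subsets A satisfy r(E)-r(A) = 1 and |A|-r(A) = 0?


R(x,y) = sum over A in 2^E of x^(r(E)-r(A)) * y^(|A|-r(A)).
G has 4 vertices, 5 edges. r(E) = 3.
Enumerate all 2^5 = 32 subsets.
Count subsets with r(E)-r(A)=1 and |A|-r(A)=0: 10.

10


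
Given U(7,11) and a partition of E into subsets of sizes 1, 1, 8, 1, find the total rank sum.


r(Ai) = min(|Ai|, 7) for each part.
Sum = min(1,7) + min(1,7) + min(8,7) + min(1,7)
    = 1 + 1 + 7 + 1
    = 10.

10


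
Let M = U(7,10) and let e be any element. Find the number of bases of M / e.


Contracting e from U(7,10) gives U(6,9).
Bases of U(6,9) = (9 choose 6) = 84.

84


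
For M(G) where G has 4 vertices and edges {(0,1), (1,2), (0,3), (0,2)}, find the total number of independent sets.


An independent set in a graphic matroid is an acyclic edge subset.
G has 4 vertices and 4 edges.
Enumerate all 2^4 = 16 subsets, checking for acyclicity.
Total independent sets = 14.

14


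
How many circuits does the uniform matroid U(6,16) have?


In U(6,16), circuits are the (7)-element subsets.
Any set of 7 elements is dependent, and removing any one element gives
an independent set of size 6, so it is a minimal dependent set.
Number of circuits = C(16,7) = 16! / (7! * 9!) = 11440.

11440


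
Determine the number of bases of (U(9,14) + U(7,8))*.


(M1+M2)* = M1* + M2*.
M1* = U(5,14), bases: C(14,5) = 2002.
M2* = U(1,8), bases: C(8,1) = 8.
|B(M*)| = 2002 * 8 = 16016.

16016


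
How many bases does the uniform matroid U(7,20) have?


Bases of U(7,20) are all 7-element subsets of the 20-element ground set.
Number of bases = C(20,7).
C(20,7) = 20! / (7! * 13!) = 77520.

77520


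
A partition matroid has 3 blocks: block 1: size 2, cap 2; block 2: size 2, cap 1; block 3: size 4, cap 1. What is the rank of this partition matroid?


Rank of a partition matroid = sum of min(|Si|, ci) for each block.
= min(2,2) + min(2,1) + min(4,1)
= 2 + 1 + 1
= 4.

4


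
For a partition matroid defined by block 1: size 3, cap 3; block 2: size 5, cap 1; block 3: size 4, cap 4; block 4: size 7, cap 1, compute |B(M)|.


A basis picks exactly ci elements from block i.
Number of bases = product of C(|Si|, ci).
= C(3,3) * C(5,1) * C(4,4) * C(7,1)
= 1 * 5 * 1 * 7
= 35.

35


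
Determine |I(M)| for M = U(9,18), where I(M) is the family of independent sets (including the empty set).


Independent sets of U(9,18) are all subsets of size <= 9.
Count = C(18,0) + C(18,1) + C(18,2) + C(18,3) + C(18,4) + C(18,5) + C(18,6) + C(18,7) + C(18,8) + C(18,9)
     = 1 + 18 + 153 + 816 + 3060 + 8568 + 18564 + 31824 + 43758 + 48620
     = 155382.

155382


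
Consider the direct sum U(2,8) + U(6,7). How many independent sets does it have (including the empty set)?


For a direct sum, |I(M1+M2)| = |I(M1)| * |I(M2)|.
|I(U(2,8))| = sum C(8,k) for k=0..2 = 37.
|I(U(6,7))| = sum C(7,k) for k=0..6 = 127.
Total = 37 * 127 = 4699.

4699


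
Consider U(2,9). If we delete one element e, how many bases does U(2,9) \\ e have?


Deleting e from U(2,9) gives U(2,8) since n > r.
Bases of U(2,8) = C(8,2) = 8! / (2! * 6!) = 28.

28


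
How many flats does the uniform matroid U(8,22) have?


Flats of U(8,22): every subset of size < 8 is a flat, plus E itself.
Count = C(22,0) + C(22,1) + C(22,2) + C(22,3) + C(22,4) + C(22,5) + C(22,6) + C(22,7) + 1
     = 1 + 22 + 231 + 1540 + 7315 + 26334 + 74613 + 170544 + 1
     = 280601.

280601


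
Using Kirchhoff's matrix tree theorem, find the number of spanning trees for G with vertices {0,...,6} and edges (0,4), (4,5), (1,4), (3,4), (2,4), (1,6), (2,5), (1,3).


By Kirchhoff's matrix tree theorem, the number of spanning trees equals
the determinant of any cofactor of the Laplacian matrix L.
G has 7 vertices and 8 edges.
Computing the (6 x 6) cofactor determinant gives 9.

9


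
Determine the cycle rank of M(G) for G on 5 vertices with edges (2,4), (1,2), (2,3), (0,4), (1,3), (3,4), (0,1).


Cycle rank (nullity) = |E| - r(M) = |E| - (|V| - c).
|E| = 7, |V| = 5, c = 1.
Nullity = 7 - (5 - 1) = 7 - 4 = 3.

3


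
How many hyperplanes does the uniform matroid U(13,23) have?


Hyperplanes of U(13,23) are flats of rank 12.
In a uniform matroid, these are exactly the (12)-element subsets.
Count = C(23,12) = 23! / (12! * 11!) = 1352078.

1352078


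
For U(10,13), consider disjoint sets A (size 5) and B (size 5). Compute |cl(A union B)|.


|A union B| = 5 + 5 = 10 (disjoint).
In U(10,13), cl(S) = S if |S| < 10, else cl(S) = E.
Since 10 >= 10, cl(A union B) = E.
|cl(A union B)| = 13.

13


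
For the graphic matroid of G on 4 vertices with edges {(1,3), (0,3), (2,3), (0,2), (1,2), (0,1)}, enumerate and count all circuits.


A circuit in a graphic matroid = edge set of a simple cycle.
G has 4 vertices and 6 edges.
Enumerating all minimal edge subsets forming cycles...
Total circuits found: 7.

7


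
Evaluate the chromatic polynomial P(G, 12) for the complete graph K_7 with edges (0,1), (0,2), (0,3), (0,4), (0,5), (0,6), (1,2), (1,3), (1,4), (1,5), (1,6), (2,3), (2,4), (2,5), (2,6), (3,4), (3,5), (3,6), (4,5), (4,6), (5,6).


P(K_7, k) = k(k-1)(k-2)...(k-6).
P(12) = (12) * (11) * (10) * (9) * (8) * (7) * (6) = 3991680.

3991680


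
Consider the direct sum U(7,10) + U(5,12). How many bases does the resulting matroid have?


Bases of a direct sum M1 + M2: |B| = |B(M1)| * |B(M2)|.
|B(U(7,10))| = C(10,7) = 120.
|B(U(5,12))| = C(12,5) = 792.
Total bases = 120 * 792 = 95040.

95040


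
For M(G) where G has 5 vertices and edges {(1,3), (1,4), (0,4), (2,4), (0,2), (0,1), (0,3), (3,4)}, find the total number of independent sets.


An independent set in a graphic matroid is an acyclic edge subset.
G has 5 vertices and 8 edges.
Enumerate all 2^8 = 256 subsets, checking for acyclicity.
Total independent sets = 128.

128


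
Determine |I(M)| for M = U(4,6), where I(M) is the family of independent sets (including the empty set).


Independent sets of U(4,6) are all subsets of size <= 4.
Count = C(6,0) + C(6,1) + C(6,2) + C(6,3) + C(6,4)
     = 1 + 6 + 15 + 20 + 15
     = 57.

57


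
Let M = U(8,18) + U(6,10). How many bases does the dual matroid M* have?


(M1+M2)* = M1* + M2*.
M1* = U(10,18), bases: C(18,10) = 43758.
M2* = U(4,10), bases: C(10,4) = 210.
|B(M*)| = 43758 * 210 = 9189180.

9189180


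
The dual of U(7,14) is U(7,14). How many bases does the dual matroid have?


The dual of U(r,n) is U(n-r, n) = U(7,14).
Bases of U(7,14) are all (7)-element subsets.
|B(M*)| = (14 choose 7) = 3432.

3432


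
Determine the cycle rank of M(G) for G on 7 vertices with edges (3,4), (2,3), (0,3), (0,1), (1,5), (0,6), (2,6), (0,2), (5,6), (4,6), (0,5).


Cycle rank (nullity) = |E| - r(M) = |E| - (|V| - c).
|E| = 11, |V| = 7, c = 1.
Nullity = 11 - (7 - 1) = 11 - 6 = 5.

5


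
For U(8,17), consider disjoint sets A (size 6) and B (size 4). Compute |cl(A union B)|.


|A union B| = 6 + 4 = 10 (disjoint).
In U(8,17), cl(S) = S if |S| < 8, else cl(S) = E.
Since 10 >= 8, cl(A union B) = E.
|cl(A union B)| = 17.

17


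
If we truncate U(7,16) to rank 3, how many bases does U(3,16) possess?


Truncating U(7,16) to rank 3 gives U(3,16).
Bases of U(3,16) are all 3-element subsets of 16 elements.
Number of bases = C(16,3) = 16! / (3! * 13!) = 560.

560


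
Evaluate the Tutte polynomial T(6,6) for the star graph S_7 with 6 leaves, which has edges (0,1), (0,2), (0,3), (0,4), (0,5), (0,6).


A star on 7 vertices is a tree with 6 edges.
T(x,y) = x^(6) for any tree.
T(6,6) = 6^6 = 46656.

46656


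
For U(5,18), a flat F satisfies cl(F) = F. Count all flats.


Flats of U(5,18): every subset of size < 5 is a flat, plus E itself.
Count = C(18,0) + C(18,1) + C(18,2) + C(18,3) + C(18,4) + 1
     = 1 + 18 + 153 + 816 + 3060 + 1
     = 4049.

4049


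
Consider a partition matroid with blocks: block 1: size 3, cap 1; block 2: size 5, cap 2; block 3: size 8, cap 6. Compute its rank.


Rank of a partition matroid = sum of min(|Si|, ci) for each block.
= min(3,1) + min(5,2) + min(8,6)
= 1 + 2 + 6
= 9.

9


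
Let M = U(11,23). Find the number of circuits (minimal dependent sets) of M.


In U(11,23), circuits are the (12)-element subsets.
Any set of 12 elements is dependent, and removing any one element gives
an independent set of size 11, so it is a minimal dependent set.
Number of circuits = C(23,12) = 23! / (12! * 11!) = 1352078.

1352078


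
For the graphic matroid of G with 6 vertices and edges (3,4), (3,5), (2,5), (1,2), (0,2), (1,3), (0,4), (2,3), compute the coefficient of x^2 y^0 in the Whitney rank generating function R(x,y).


R(x,y) = sum over A in 2^E of x^(r(E)-r(A)) * y^(|A|-r(A)).
G has 6 vertices, 8 edges. r(E) = 5.
Enumerate all 2^8 = 256 subsets.
Count subsets with r(E)-r(A)=2 and |A|-r(A)=0: 54.

54


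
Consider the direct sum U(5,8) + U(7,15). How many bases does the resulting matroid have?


Bases of a direct sum M1 + M2: |B| = |B(M1)| * |B(M2)|.
|B(U(5,8))| = C(8,5) = 56.
|B(U(7,15))| = C(15,7) = 6435.
Total bases = 56 * 6435 = 360360.

360360


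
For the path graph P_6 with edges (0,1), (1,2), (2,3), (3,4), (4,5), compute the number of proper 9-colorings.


P(P_6, k) = k * (k-1)^(5).
P(9) = 9 * 8^5 = 9 * 32768 = 294912.

294912


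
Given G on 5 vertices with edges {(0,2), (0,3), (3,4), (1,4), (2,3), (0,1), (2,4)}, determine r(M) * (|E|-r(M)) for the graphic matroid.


r(M) = |V| - c = 5 - 1 = 4.
nullity = |E| - r(M) = 7 - 4 = 3.
Product = 4 * 3 = 12.

12


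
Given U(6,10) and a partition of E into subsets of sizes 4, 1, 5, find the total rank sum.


r(Ai) = min(|Ai|, 6) for each part.
Sum = min(4,6) + min(1,6) + min(5,6)
    = 4 + 1 + 5
    = 10.

10


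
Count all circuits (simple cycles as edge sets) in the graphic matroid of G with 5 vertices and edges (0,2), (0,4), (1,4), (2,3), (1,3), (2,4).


A circuit in a graphic matroid = edge set of a simple cycle.
G has 5 vertices and 6 edges.
Enumerating all minimal edge subsets forming cycles...
Total circuits found: 3.

3


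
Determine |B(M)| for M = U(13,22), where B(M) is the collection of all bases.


Bases of U(13,22) are all 13-element subsets of the 22-element ground set.
Number of bases = C(22,13).
(22 choose 13) = 497420.

497420


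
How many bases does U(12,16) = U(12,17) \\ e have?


Deleting e from U(12,17) gives U(12,16) since n > r.
Bases of U(12,16) = (16 choose 12) = 1820.

1820


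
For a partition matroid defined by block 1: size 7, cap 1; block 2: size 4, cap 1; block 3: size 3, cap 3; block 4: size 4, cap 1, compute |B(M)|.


A basis picks exactly ci elements from block i.
Number of bases = product of C(|Si|, ci).
= C(7,1) * C(4,1) * C(3,3) * C(4,1)
= 7 * 4 * 1 * 4
= 112.

112


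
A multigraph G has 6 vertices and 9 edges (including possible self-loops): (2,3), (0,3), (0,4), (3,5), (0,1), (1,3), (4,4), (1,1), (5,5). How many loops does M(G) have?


In a graphic matroid, a loop is a self-loop edge (u,u) with rank 0.
Examining all 9 edges for self-loops...
Self-loops found: (4,4), (1,1), (5,5)
Number of loops = 3.

3


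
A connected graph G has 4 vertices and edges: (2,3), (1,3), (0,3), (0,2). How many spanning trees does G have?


By Kirchhoff's matrix tree theorem, the number of spanning trees equals
the determinant of any cofactor of the Laplacian matrix L.
G has 4 vertices and 4 edges.
Computing the (3 x 3) cofactor determinant gives 3.

3


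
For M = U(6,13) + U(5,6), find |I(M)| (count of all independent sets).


For a direct sum, |I(M1+M2)| = |I(M1)| * |I(M2)|.
|I(U(6,13))| = sum C(13,k) for k=0..6 = 4096.
|I(U(5,6))| = sum C(6,k) for k=0..5 = 63.
Total = 4096 * 63 = 258048.

258048


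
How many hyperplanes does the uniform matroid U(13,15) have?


Hyperplanes of U(13,15) are flats of rank 12.
In a uniform matroid, these are exactly the (12)-element subsets.
Count = C(15,12) = 15! / (12! * 3!) = 455.

455


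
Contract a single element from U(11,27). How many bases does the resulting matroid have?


Contracting e from U(11,27) gives U(10,26).
Bases of U(10,26) = C(26,10) = 26! / (10! * 16!) = 5311735.

5311735


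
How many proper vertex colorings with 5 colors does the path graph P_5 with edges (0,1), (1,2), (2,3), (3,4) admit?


P(P_5, k) = k * (k-1)^(4).
P(5) = 5 * 4^4 = 5 * 256 = 1280.

1280


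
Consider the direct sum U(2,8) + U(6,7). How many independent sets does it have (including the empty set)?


For a direct sum, |I(M1+M2)| = |I(M1)| * |I(M2)|.
|I(U(2,8))| = sum C(8,k) for k=0..2 = 37.
|I(U(6,7))| = sum C(7,k) for k=0..6 = 127.
Total = 37 * 127 = 4699.

4699


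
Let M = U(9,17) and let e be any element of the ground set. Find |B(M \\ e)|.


Deleting e from U(9,17) gives U(9,16) since n > r.
Bases of U(9,16) = (16 choose 9) = 11440.

11440


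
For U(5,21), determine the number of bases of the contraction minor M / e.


Contracting e from U(5,21) gives U(4,20).
Bases of U(4,20) = C(20,4) = (20 * 19 * 18 * 17) / (1 * 2 * 3 * 4) = 4845.

4845


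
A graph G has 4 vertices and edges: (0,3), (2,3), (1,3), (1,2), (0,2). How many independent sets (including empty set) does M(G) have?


An independent set in a graphic matroid is an acyclic edge subset.
G has 4 vertices and 5 edges.
Enumerate all 2^5 = 32 subsets, checking for acyclicity.
Total independent sets = 24.

24


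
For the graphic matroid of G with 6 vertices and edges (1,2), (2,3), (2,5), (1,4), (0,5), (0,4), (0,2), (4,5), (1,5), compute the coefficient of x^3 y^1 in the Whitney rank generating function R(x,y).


R(x,y) = sum over A in 2^E of x^(r(E)-r(A)) * y^(|A|-r(A)).
G has 6 vertices, 9 edges. r(E) = 5.
Enumerate all 2^9 = 512 subsets.
Count subsets with r(E)-r(A)=3 and |A|-r(A)=1: 4.

4


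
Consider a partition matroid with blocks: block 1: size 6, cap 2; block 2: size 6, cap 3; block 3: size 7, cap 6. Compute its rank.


Rank of a partition matroid = sum of min(|Si|, ci) for each block.
= min(6,2) + min(6,3) + min(7,6)
= 2 + 3 + 6
= 11.

11


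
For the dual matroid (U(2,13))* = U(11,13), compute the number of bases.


The dual of U(r,n) is U(n-r, n) = U(11,13).
Bases of U(11,13) are all (11)-element subsets.
|B(M*)| = (13 choose 11) = 78.

78


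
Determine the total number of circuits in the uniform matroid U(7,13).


In U(7,13), circuits are the (8)-element subsets.
Any set of 8 elements is dependent, and removing any one element gives
an independent set of size 7, so it is a minimal dependent set.
Number of circuits = C(13,8) = 1287.

1287


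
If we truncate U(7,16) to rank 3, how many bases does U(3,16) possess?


Truncating U(7,16) to rank 3 gives U(3,16).
Bases of U(3,16) are all 3-element subsets of 16 elements.
Number of bases = C(16,3) = (16 * 15 * 14) / (1 * 2 * 3) = 560.

560


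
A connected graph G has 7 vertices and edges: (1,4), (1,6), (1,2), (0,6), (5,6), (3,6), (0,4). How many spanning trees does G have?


By Kirchhoff's matrix tree theorem, the number of spanning trees equals
the determinant of any cofactor of the Laplacian matrix L.
G has 7 vertices and 7 edges.
Computing the (6 x 6) cofactor determinant gives 4.

4


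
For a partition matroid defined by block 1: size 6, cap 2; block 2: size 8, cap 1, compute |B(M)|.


A basis picks exactly ci elements from block i.
Number of bases = product of C(|Si|, ci).
= C(6,2) * C(8,1)
= 15 * 8
= 120.

120


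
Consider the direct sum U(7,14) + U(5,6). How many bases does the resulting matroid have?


Bases of a direct sum M1 + M2: |B| = |B(M1)| * |B(M2)|.
|B(U(7,14))| = C(14,7) = 3432.
|B(U(5,6))| = C(6,5) = 6.
Total bases = 3432 * 6 = 20592.

20592


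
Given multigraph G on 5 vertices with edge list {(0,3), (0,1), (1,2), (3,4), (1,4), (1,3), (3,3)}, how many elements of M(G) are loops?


In a graphic matroid, a loop is a self-loop edge (u,u) with rank 0.
Examining all 7 edges for self-loops...
Self-loops found: (3,3)
Number of loops = 1.

1


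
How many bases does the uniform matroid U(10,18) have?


Bases of U(10,18) are all 10-element subsets of the 18-element ground set.
Number of bases = C(18,10).
C(18,10) = 18! / (10! * 8!) = 43758.

43758


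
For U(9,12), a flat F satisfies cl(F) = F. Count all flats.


Flats of U(9,12): every subset of size < 9 is a flat, plus E itself.
Count = C(12,0) + C(12,1) + C(12,2) + C(12,3) + C(12,4) + C(12,5) + C(12,6) + C(12,7) + C(12,8) + 1
     = 1 + 12 + 66 + 220 + 495 + 792 + 924 + 792 + 495 + 1
     = 3798.

3798


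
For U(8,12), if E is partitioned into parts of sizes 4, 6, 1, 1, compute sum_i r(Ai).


r(Ai) = min(|Ai|, 8) for each part.
Sum = min(4,8) + min(6,8) + min(1,8) + min(1,8)
    = 4 + 6 + 1 + 1
    = 12.

12


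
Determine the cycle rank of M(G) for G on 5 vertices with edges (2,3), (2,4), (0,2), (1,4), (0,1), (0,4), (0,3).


Cycle rank (nullity) = |E| - r(M) = |E| - (|V| - c).
|E| = 7, |V| = 5, c = 1.
Nullity = 7 - (5 - 1) = 7 - 4 = 3.

3


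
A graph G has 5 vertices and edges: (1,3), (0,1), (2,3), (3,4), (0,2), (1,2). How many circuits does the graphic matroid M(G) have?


A circuit in a graphic matroid = edge set of a simple cycle.
G has 5 vertices and 6 edges.
Enumerating all minimal edge subsets forming cycles...
Total circuits found: 3.

3


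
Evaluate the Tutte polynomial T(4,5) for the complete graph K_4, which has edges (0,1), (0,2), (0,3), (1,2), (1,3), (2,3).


T(K_4; x,y) = x^3 + 3x^2 + 4xy + 2x + y^3 + 3y^2 + 2y.
Substituting x=4, y=5:
= 64 + 48 + 80 + 8 + 125 + 75 + 10
= 410.

410


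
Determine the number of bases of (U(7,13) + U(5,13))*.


(M1+M2)* = M1* + M2*.
M1* = U(6,13), bases: C(13,6) = 1716.
M2* = U(8,13), bases: C(13,8) = 1287.
|B(M*)| = 1716 * 1287 = 2208492.

2208492


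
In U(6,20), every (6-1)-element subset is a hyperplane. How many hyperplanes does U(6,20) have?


Hyperplanes of U(6,20) are flats of rank 5.
In a uniform matroid, these are exactly the (5)-element subsets.
Count = (20 choose 5) = 15504.

15504


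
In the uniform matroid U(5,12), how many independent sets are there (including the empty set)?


Independent sets of U(5,12) are all subsets of size <= 5.
Count = C(12,0) + C(12,1) + C(12,2) + C(12,3) + C(12,4) + C(12,5)
     = 1 + 12 + 66 + 220 + 495 + 792
     = 1586.

1586


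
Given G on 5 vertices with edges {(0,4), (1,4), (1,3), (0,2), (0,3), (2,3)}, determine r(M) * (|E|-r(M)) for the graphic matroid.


r(M) = |V| - c = 5 - 1 = 4.
nullity = |E| - r(M) = 6 - 4 = 2.
Product = 4 * 2 = 8.

8


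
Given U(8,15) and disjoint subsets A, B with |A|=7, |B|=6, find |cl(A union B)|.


|A union B| = 7 + 6 = 13 (disjoint).
In U(8,15), cl(S) = S if |S| < 8, else cl(S) = E.
Since 13 >= 8, cl(A union B) = E.
|cl(A union B)| = 15.

15


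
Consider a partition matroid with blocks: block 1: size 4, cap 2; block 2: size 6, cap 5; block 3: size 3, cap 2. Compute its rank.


Rank of a partition matroid = sum of min(|Si|, ci) for each block.
= min(4,2) + min(6,5) + min(3,2)
= 2 + 5 + 2
= 9.

9


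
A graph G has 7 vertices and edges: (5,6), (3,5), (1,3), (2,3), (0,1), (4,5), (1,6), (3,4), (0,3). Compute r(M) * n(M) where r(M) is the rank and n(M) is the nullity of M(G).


r(M) = |V| - c = 7 - 1 = 6.
nullity = |E| - r(M) = 9 - 6 = 3.
Product = 6 * 3 = 18.

18


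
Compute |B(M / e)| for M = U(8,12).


Contracting e from U(8,12) gives U(7,11).
Bases of U(7,11) = C(11,7) = 330.

330


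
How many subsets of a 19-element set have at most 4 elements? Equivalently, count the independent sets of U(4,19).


Independent sets of U(4,19) are all subsets of size <= 4.
Count = (19 choose 0) + (19 choose 1) + (19 choose 2) + (19 choose 3) + (19 choose 4)
     = 1 + 19 + 171 + 969 + 3876
     = 5036.

5036


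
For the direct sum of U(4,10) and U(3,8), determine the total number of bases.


Bases of a direct sum M1 + M2: |B| = |B(M1)| * |B(M2)|.
|B(U(4,10))| = C(10,4) = 210.
|B(U(3,8))| = C(8,3) = 56.
Total bases = 210 * 56 = 11760.

11760


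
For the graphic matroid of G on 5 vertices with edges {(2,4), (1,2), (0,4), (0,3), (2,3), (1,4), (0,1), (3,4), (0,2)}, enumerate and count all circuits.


A circuit in a graphic matroid = edge set of a simple cycle.
G has 5 vertices and 9 edges.
Enumerating all minimal edge subsets forming cycles...
Total circuits found: 22.

22


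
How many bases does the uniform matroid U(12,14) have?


Bases of U(12,14) are all 12-element subsets of the 14-element ground set.
Number of bases = C(14,12).
C(14,12) = 91.

91


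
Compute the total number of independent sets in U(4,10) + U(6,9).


For a direct sum, |I(M1+M2)| = |I(M1)| * |I(M2)|.
|I(U(4,10))| = sum C(10,k) for k=0..4 = 386.
|I(U(6,9))| = sum C(9,k) for k=0..6 = 466.
Total = 386 * 466 = 179876.

179876


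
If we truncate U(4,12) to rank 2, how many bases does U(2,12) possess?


Truncating U(4,12) to rank 2 gives U(2,12).
Bases of U(2,12) are all 2-element subsets of 12 elements.
Number of bases = (12 choose 2) = 66.

66


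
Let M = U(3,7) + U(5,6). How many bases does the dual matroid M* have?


(M1+M2)* = M1* + M2*.
M1* = U(4,7), bases: C(7,4) = 35.
M2* = U(1,6), bases: C(6,1) = 6.
|B(M*)| = 35 * 6 = 210.

210


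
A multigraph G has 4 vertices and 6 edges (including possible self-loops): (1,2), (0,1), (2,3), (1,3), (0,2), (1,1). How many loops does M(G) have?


In a graphic matroid, a loop is a self-loop edge (u,u) with rank 0.
Examining all 6 edges for self-loops...
Self-loops found: (1,1)
Number of loops = 1.

1


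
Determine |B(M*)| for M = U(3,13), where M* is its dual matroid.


The dual of U(r,n) is U(n-r, n) = U(10,13).
Bases of U(10,13) are all (10)-element subsets.
|B(M*)| = C(13,10) = 13! / (10! * 3!) = 286.

286


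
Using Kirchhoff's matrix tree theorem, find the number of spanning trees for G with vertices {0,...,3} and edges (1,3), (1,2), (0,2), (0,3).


By Kirchhoff's matrix tree theorem, the number of spanning trees equals
the determinant of any cofactor of the Laplacian matrix L.
G has 4 vertices and 4 edges.
Computing the (3 x 3) cofactor determinant gives 4.

4


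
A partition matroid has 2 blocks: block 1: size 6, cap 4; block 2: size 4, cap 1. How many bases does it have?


A basis picks exactly ci elements from block i.
Number of bases = product of C(|Si|, ci).
= C(6,4) * C(4,1)
= 15 * 4
= 60.

60


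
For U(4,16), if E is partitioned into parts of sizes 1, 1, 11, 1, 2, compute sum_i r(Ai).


r(Ai) = min(|Ai|, 4) for each part.
Sum = min(1,4) + min(1,4) + min(11,4) + min(1,4) + min(2,4)
    = 1 + 1 + 4 + 1 + 2
    = 9.

9


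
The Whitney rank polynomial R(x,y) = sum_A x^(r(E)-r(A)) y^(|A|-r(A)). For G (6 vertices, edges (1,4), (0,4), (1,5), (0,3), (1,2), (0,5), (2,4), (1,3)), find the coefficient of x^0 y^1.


R(x,y) = sum over A in 2^E of x^(r(E)-r(A)) * y^(|A|-r(A)).
G has 6 vertices, 8 edges. r(E) = 5.
Enumerate all 2^8 = 256 subsets.
Count subsets with r(E)-r(A)=0 and |A|-r(A)=1: 25.

25


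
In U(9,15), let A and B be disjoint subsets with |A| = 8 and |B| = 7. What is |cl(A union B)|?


|A union B| = 8 + 7 = 15 (disjoint).
In U(9,15), cl(S) = S if |S| < 9, else cl(S) = E.
Since 15 >= 9, cl(A union B) = E.
|cl(A union B)| = 15.

15


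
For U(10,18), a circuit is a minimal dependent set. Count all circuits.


In U(10,18), circuits are the (11)-element subsets.
Any set of 11 elements is dependent, and removing any one element gives
an independent set of size 10, so it is a minimal dependent set.
Number of circuits = C(18,11) = 18! / (11! * 7!) = 31824.

31824


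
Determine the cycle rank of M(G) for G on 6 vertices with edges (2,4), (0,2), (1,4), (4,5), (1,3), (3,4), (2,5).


Cycle rank (nullity) = |E| - r(M) = |E| - (|V| - c).
|E| = 7, |V| = 6, c = 1.
Nullity = 7 - (6 - 1) = 7 - 5 = 2.

2


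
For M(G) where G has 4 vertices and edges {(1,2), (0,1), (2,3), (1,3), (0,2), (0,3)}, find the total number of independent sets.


An independent set in a graphic matroid is an acyclic edge subset.
G has 4 vertices and 6 edges.
Enumerate all 2^6 = 64 subsets, checking for acyclicity.
Total independent sets = 38.

38


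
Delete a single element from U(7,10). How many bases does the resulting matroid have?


Deleting e from U(7,10) gives U(7,9) since n > r.
Bases of U(7,9) = (9 choose 7) = 36.

36


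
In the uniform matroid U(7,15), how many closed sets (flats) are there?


Flats of U(7,15): every subset of size < 7 is a flat, plus E itself.
Count = (15 choose 0) + (15 choose 1) + (15 choose 2) + (15 choose 3) + (15 choose 4) + (15 choose 5) + (15 choose 6) + 1
     = 1 + 15 + 105 + 455 + 1365 + 3003 + 5005 + 1
     = 9950.

9950


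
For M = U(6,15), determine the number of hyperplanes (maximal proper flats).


Hyperplanes of U(6,15) are flats of rank 5.
In a uniform matroid, these are exactly the (5)-element subsets.
Count = C(15,5) = 3003.

3003


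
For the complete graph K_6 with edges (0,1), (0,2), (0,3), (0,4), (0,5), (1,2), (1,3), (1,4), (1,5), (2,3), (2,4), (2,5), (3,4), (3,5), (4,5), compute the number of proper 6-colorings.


P(K_6, k) = k(k-1)(k-2)...(k-5).
P(6) = (6) * (5) * (4) * (3) * (2) * (1) = 720.

720


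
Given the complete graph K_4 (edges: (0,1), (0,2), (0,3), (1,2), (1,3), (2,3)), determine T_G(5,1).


T(K_4; x,y) = x^3 + 3x^2 + 4xy + 2x + y^3 + 3y^2 + 2y.
Substituting x=5, y=1:
= 125 + 75 + 20 + 10 + 1 + 3 + 2
= 236.

236


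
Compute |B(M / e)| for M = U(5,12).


Contracting e from U(5,12) gives U(4,11).
Bases of U(4,11) = C(11,4) = (11 * 10 * 9 * 8) / (1 * 2 * 3 * 4) = 330.

330


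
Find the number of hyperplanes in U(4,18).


Hyperplanes of U(4,18) are flats of rank 3.
In a uniform matroid, these are exactly the (3)-element subsets.
Count = C(18,3) = (18 * 17 * 16) / (1 * 2 * 3) = 816.

816


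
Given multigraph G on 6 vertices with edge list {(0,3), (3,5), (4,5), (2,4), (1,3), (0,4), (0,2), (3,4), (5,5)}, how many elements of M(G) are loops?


In a graphic matroid, a loop is a self-loop edge (u,u) with rank 0.
Examining all 9 edges for self-loops...
Self-loops found: (5,5)
Number of loops = 1.

1


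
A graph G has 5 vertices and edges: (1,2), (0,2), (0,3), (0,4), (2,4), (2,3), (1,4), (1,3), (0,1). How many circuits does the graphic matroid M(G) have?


A circuit in a graphic matroid = edge set of a simple cycle.
G has 5 vertices and 9 edges.
Enumerating all minimal edge subsets forming cycles...
Total circuits found: 22.

22


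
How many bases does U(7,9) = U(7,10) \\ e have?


Deleting e from U(7,10) gives U(7,9) since n > r.
Bases of U(7,9) = C(9,7) = 9! / (7! * 2!) = 36.

36


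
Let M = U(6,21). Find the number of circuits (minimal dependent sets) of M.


In U(6,21), circuits are the (7)-element subsets.
Any set of 7 elements is dependent, and removing any one element gives
an independent set of size 6, so it is a minimal dependent set.
Number of circuits = (21 choose 7) = 116280.

116280


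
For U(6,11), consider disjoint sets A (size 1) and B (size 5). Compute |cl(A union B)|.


|A union B| = 1 + 5 = 6 (disjoint).
In U(6,11), cl(S) = S if |S| < 6, else cl(S) = E.
Since 6 >= 6, cl(A union B) = E.
|cl(A union B)| = 11.

11


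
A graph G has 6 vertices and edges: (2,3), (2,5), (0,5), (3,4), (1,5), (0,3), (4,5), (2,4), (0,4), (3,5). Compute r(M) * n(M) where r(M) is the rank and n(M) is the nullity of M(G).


r(M) = |V| - c = 6 - 1 = 5.
nullity = |E| - r(M) = 10 - 5 = 5.
Product = 5 * 5 = 25.

25


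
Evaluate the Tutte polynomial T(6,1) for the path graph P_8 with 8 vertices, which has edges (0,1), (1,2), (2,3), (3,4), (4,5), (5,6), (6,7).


A path on 8 vertices is a tree with 7 edges.
T(x,y) = x^(7) for any tree.
T(6,1) = 6^7 = 279936.

279936


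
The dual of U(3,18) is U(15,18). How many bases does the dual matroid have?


The dual of U(r,n) is U(n-r, n) = U(15,18).
Bases of U(15,18) are all (15)-element subsets.
|B(M*)| = C(18,15) = 816.

816


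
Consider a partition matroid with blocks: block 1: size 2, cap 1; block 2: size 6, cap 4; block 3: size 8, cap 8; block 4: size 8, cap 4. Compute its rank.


Rank of a partition matroid = sum of min(|Si|, ci) for each block.
= min(2,1) + min(6,4) + min(8,8) + min(8,4)
= 1 + 4 + 8 + 4
= 17.

17


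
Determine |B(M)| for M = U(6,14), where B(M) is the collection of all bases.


Bases of U(6,14) are all 6-element subsets of the 14-element ground set.
Number of bases = C(14,6).
C(14,6) = 3003.

3003


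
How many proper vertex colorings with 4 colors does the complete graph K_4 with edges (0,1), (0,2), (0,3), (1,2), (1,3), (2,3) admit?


P(K_4, k) = k(k-1)(k-2)...(k-3).
P(4) = (4) * (3) * (2) * (1) = 24.

24


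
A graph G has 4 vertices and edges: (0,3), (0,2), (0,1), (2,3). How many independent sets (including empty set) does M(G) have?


An independent set in a graphic matroid is an acyclic edge subset.
G has 4 vertices and 4 edges.
Enumerate all 2^4 = 16 subsets, checking for acyclicity.
Total independent sets = 14.

14


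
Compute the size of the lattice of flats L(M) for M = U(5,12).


Flats of U(5,12): every subset of size < 5 is a flat, plus E itself.
Count = (12 choose 0) + (12 choose 1) + (12 choose 2) + (12 choose 3) + (12 choose 4) + 1
     = 1 + 12 + 66 + 220 + 495 + 1
     = 795.

795


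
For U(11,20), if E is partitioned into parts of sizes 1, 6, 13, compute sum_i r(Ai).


r(Ai) = min(|Ai|, 11) for each part.
Sum = min(1,11) + min(6,11) + min(13,11)
    = 1 + 6 + 11
    = 18.

18


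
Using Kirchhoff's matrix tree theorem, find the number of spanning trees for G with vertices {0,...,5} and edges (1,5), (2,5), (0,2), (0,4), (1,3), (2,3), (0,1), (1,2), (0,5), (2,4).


By Kirchhoff's matrix tree theorem, the number of spanning trees equals
the determinant of any cofactor of the Laplacian matrix L.
G has 6 vertices and 10 edges.
Computing the (5 x 5) cofactor determinant gives 99.

99


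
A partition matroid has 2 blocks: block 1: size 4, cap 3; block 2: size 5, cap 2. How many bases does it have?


A basis picks exactly ci elements from block i.
Number of bases = product of C(|Si|, ci).
= C(4,3) * C(5,2)
= 4 * 10
= 40.

40


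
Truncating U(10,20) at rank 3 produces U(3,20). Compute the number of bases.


Truncating U(10,20) to rank 3 gives U(3,20).
Bases of U(3,20) are all 3-element subsets of 20 elements.
Number of bases = C(20,3) = (20 * 19 * 18) / (1 * 2 * 3) = 1140.

1140


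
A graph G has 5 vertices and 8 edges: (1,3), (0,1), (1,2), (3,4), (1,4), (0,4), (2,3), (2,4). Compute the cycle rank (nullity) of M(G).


Cycle rank (nullity) = |E| - r(M) = |E| - (|V| - c).
|E| = 8, |V| = 5, c = 1.
Nullity = 8 - (5 - 1) = 8 - 4 = 4.

4


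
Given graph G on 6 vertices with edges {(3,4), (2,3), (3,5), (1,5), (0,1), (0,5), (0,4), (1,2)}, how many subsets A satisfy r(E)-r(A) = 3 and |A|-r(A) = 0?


R(x,y) = sum over A in 2^E of x^(r(E)-r(A)) * y^(|A|-r(A)).
G has 6 vertices, 8 edges. r(E) = 5.
Enumerate all 2^8 = 256 subsets.
Count subsets with r(E)-r(A)=3 and |A|-r(A)=0: 28.

28


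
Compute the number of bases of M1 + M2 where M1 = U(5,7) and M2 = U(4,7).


Bases of a direct sum M1 + M2: |B| = |B(M1)| * |B(M2)|.
|B(U(5,7))| = C(7,5) = 21.
|B(U(4,7))| = C(7,4) = 35.
Total bases = 21 * 35 = 735.

735


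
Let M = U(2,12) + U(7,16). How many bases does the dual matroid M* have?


(M1+M2)* = M1* + M2*.
M1* = U(10,12), bases: C(12,10) = 66.
M2* = U(9,16), bases: C(16,9) = 11440.
|B(M*)| = 66 * 11440 = 755040.

755040


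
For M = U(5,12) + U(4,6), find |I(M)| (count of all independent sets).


For a direct sum, |I(M1+M2)| = |I(M1)| * |I(M2)|.
|I(U(5,12))| = sum C(12,k) for k=0..5 = 1586.
|I(U(4,6))| = sum C(6,k) for k=0..4 = 57.
Total = 1586 * 57 = 90402.

90402
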